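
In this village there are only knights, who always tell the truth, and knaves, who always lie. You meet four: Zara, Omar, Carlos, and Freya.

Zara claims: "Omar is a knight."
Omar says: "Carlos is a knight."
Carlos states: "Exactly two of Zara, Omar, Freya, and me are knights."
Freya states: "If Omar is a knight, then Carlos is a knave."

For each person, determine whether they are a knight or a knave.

Consider Zara. Suppose Zara is a knight.
Then no assignment of the remaining roles makes every statement match its speaker's type — contradiction.
So Zara is a knave.
Consider Omar. Suppose Omar is a knight.
Then Zara's statement comes out true, contradicting Zara being a knave.
So Omar is a knave.
With that fixed, Freya's statement is true, so Freya is a knight.
Consider Carlos. Suppose Carlos is a knight.
Then Omar's statement comes out true, contradicting Omar being a knave.
So Carlos is a knave.

Zara: knave, Omar: knave, Carlos: knave, Freya: knight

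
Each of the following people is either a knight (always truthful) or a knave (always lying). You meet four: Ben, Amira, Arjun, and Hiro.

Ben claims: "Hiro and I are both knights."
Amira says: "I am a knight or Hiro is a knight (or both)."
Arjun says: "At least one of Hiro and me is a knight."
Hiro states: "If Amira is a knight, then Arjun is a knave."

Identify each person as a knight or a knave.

Consider Ben. Suppose Ben is a knight.
Then no assignment of the remaining roles makes every statement match its speaker's type — contradiction.
So Ben is a knave.
Consider Amira. Suppose Amira is a knave.
Then no assignment of the remaining roles makes every statement match its speaker's type — contradiction.
So Amira is a knight.
Consider Arjun. Suppose Arjun is a knave.
Then no assignment of the remaining roles makes every statement match its speaker's type — contradiction.
So Arjun is a knight.
With that fixed, Hiro's statement is false, so Hiro is a knave.

Ben: knave, Amira: knight, Arjun: knight, Hiro: knave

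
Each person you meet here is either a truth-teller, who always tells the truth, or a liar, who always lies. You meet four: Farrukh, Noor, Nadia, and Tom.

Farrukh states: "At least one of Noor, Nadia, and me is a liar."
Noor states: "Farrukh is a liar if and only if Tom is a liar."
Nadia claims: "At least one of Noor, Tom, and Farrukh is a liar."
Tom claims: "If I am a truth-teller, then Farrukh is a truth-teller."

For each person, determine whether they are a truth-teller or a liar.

Farrukh: truth-teller, Noor: truth-teller, Nadia: liar, Tom: truth-teller

Consider Farrukh. Suppose Farrukh is a liar.
Then Farrukh's own statement would have to be false, but it can't be — contradiction.
So Farrukh is a truth-teller.
With that fixed, Tom's statement is true, so Tom is a truth-teller.
With that fixed, Noor's statement is true, so Noor is a truth-teller.
With that fixed, Nadia's statement is false, so Nadia is a liar.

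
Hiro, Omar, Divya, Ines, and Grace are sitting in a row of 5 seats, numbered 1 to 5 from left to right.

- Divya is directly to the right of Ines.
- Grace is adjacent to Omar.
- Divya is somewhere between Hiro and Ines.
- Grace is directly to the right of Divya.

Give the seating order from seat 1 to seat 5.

From clue 1: Divya is in {2,3,4,5}.
From clues 1–2: Hiro is in {1,3,5}.
From clues 1–3: Hiro is in {3,5}.
From clues 1–4: Ines → seat 1, Divya → seat 2, Grace → seat 3, Omar → seat 4, Hiro → seat 5.

Ines, Divya, Grace, Omar, Hiro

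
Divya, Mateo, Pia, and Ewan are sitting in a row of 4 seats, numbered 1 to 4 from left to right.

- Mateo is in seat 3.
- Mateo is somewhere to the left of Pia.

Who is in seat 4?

Pia

With clue 1, Mateo is ruled out for seat 4.
With clues 1–2, Divya and Ewan are ruled out for seat 4.
So seat 4 is Pia.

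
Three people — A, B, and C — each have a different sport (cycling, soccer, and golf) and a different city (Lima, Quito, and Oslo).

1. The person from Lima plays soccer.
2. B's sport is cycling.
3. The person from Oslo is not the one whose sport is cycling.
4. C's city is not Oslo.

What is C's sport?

soccer

With clues 1–2, cycling is impossible for C's sport.
With clues 1–4, golf is impossible for C's sport.
That leaves soccer.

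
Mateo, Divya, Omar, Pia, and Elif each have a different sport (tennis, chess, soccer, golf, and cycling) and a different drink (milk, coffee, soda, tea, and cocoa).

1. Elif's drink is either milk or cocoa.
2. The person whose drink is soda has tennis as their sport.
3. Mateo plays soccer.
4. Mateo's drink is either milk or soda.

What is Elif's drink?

Clue 1 rules out coffee, soda, and tea for Elif's drink.
With clues 1–4, milk is impossible for Elif's drink.
That leaves cocoa.

cocoa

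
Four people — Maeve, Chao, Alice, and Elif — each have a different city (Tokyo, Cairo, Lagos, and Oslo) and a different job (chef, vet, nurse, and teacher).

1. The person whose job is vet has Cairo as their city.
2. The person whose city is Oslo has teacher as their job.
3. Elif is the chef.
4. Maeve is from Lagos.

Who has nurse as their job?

Maeve

With clues 1–3, Elif is impossible for the one with job nurse.
With clues 1–4, Alice and Chao are impossible for the one with job nurse.
That leaves Maeve.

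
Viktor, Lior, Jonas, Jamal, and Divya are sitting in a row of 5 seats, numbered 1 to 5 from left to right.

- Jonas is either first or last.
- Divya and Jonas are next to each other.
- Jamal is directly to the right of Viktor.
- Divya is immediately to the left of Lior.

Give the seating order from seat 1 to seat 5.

From clue 1: Jonas is in {1,5}.
From clues 1–4: Jonas → seat 1, Divya → seat 2, Lior → seat 3, Viktor → seat 4, Jamal → seat 5.

Jonas, Divya, Lior, Viktor, Jamal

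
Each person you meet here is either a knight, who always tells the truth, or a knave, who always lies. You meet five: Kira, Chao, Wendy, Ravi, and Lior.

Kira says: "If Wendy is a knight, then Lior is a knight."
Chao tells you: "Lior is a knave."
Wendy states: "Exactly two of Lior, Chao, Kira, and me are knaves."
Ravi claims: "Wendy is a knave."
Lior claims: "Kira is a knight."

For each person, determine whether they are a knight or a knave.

Kira: knave, Chao: knight, Wendy: knight, Ravi: knave, Lior: knave

Consider Kira. Suppose Kira is a knight.
Then no assignment of the remaining roles makes every statement match its speaker's type — contradiction.
So Kira is a knave.
With that fixed, Lior's statement is false, so Lior is a knave.
With that fixed, Chao's statement is true, so Chao is a knight.
Consider Wendy. Suppose Wendy is a knave.
Then Kira's statement comes out true, contradicting Kira being a knave.
So Wendy is a knight.
With that fixed, Ravi's statement is false, so Ravi is a knave.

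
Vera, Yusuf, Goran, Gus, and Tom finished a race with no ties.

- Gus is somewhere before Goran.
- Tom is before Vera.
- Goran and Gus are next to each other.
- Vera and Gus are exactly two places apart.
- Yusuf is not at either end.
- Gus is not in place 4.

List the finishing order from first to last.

From clue 1: Goran is in {2,3,4,5}.
From clues 1–2: Vera is in {2,3,4,5}.
From clues 1–4: Tom is in {1,2}.
From clues 1–5: Tom → place 1.
From clues 1–6: Yusuf → place 2, Gus → place 3, Goran → place 4, Vera → place 5.

Tom, Yusuf, Gus, Goran, Vera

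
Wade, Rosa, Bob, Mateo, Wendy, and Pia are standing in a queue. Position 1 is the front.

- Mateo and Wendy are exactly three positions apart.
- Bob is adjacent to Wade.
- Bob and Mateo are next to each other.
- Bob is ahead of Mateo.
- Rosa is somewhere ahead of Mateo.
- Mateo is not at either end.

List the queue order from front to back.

From clues 1–3: Bob is in {2,3,4,5}.
From clues 1–4: Wade is in {1,2,3,4}.
From clues 1–5: Wade is in {3,4}.
From clues 1–6: Rosa → position 1, Wendy → position 2, Wade → position 3, Bob → position 4, Mateo → position 5, Pia → position 6.

Rosa, Wendy, Wade, Bob, Mateo, Pia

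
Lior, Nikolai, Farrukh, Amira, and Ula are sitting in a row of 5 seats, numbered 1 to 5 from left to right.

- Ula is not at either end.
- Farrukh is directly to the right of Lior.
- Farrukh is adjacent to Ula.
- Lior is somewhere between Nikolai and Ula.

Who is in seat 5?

Amira

With clue 1, Ula is ruled out for seat 5.
With clues 1–2, Lior is ruled out for seat 5.
With clues 1–3, Farrukh is ruled out for seat 5.
With clues 1–4, Nikolai is ruled out for seat 5.
So seat 5 is Amira.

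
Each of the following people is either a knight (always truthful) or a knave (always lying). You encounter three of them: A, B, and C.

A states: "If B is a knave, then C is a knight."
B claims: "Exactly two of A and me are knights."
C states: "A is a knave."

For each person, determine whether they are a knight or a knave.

A: knight, B: knight, C: knave

Consider A. Suppose A is a knave.
Then no assignment of the remaining roles makes every statement match its speaker's type — contradiction.
So A is a knight.
With that fixed, C's statement is false, so C is a knave.
Consider B. Suppose B is a knave.
Then A's statement comes out false, contradicting A being a knight.
So B is a knight.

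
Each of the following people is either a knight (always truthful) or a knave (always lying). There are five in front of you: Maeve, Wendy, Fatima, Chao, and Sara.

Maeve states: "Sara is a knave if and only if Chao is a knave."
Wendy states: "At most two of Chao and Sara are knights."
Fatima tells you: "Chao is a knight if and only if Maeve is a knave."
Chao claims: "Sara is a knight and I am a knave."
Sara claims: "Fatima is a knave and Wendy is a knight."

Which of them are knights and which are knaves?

Maeve: knight, Wendy: knight, Fatima: knight, Chao: knave, Sara: knave

Regardless of anyone's role, Wendy's statement is true, so Wendy is a knight.
Consider Maeve. Suppose Maeve is a knave.
Then no assignment of the remaining roles makes every statement match its speaker's type — contradiction.
So Maeve is a knight.
Consider Fatima. Suppose Fatima is a knave.
Then no assignment of the remaining roles makes every statement match its speaker's type — contradiction.
So Fatima is a knight.
With that fixed, Sara's statement is false, so Sara is a knave.
With that fixed, Chao's statement is false, so Chao is a knave.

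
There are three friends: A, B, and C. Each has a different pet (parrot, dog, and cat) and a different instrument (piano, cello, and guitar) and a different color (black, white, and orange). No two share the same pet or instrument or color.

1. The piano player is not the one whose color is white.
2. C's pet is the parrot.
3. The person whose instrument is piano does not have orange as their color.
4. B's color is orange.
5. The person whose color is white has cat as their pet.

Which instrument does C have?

piano

With clues 1–5, cello and guitar are impossible for C's instrument.
That leaves piano.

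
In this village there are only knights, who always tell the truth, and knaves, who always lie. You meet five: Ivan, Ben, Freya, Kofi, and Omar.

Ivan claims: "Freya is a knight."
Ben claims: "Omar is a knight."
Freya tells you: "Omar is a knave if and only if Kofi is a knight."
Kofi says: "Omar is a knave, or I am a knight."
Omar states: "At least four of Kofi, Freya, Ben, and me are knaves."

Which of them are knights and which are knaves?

Consider Ivan. Suppose Ivan is a knave.
Then no assignment of the remaining roles makes every statement match its speaker's type — contradiction.
So Ivan is a knight.
Consider Ben. Suppose Ben is a knight.
Then no assignment of the remaining roles makes every statement match its speaker's type — contradiction.
So Ben is a knave.
Consider Freya. Suppose Freya is a knave.
Then Ivan's statement comes out false, contradicting Ivan being a knight.
So Freya is a knight.
With that fixed, Omar's statement is false, so Omar is a knave.
With that fixed, Kofi's statement is true, so Kofi is a knight.

Ivan: knight, Ben: knave, Freya: knight, Kofi: knight, Omar: knave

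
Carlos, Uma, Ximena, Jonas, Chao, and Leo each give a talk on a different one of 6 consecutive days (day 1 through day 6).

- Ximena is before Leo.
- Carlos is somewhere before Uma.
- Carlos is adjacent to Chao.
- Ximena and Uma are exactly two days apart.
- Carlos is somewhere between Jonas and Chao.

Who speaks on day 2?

With clues 1–3, Uma is ruled out for day 2.
With clues 1–4, Jonas, Leo, and Ximena are ruled out for day 2.
With clues 1–5, Chao is ruled out for day 2.
So day 2 is Carlos.

Carlos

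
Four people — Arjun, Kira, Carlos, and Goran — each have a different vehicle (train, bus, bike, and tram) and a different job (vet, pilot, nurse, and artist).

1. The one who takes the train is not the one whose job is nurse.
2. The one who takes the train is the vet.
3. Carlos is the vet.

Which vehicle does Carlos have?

train

With clues 1–3, bike, bus, and tram are impossible for Carlos's vehicle.
That leaves train.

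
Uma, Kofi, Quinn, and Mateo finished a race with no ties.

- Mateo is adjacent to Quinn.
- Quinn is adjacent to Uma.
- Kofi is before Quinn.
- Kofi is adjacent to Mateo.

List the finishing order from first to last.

From clues 1–2: Kofi is in {1,4}.
From clues 1–3: Kofi → place 1, Quinn → place 3.
From clues 1–4: Mateo → place 2, Uma → place 4.

Kofi, Mateo, Quinn, Uma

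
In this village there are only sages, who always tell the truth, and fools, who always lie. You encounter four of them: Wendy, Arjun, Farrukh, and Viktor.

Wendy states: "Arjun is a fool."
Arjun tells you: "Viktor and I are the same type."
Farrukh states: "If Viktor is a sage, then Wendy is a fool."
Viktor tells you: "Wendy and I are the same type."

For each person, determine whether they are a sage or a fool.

Wendy: sage, Arjun: fool, Farrukh: fool, Viktor: sage

Consider Wendy. Suppose Wendy is a fool.
Then whichever role Viktor has, Viktor's statement has the wrong truth value — contradiction.
So Wendy is a sage.
Consider Arjun. Suppose Arjun is a sage.
Then Wendy's statement comes out false, contradicting Wendy being a sage.
So Arjun is a fool.
Consider Farrukh. Suppose Farrukh is a sage.
Then no assignment of the remaining roles makes every statement match its speaker's type — contradiction.
So Farrukh is a fool.
Consider Viktor. Suppose Viktor is a fool.
Then Arjun's statement comes out true, contradicting Arjun being a fool.
So Viktor is a sage.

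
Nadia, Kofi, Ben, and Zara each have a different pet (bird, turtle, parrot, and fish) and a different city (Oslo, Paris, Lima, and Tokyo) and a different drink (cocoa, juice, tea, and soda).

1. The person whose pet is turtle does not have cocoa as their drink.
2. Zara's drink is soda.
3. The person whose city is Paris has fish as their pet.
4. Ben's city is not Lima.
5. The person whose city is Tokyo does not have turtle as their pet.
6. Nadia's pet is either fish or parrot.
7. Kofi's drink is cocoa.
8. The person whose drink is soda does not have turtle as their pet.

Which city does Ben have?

With clues 1–4, Lima is impossible for Ben's city.
With clues 1–8, Paris and Tokyo are impossible for Ben's city.
That leaves Oslo.

Oslo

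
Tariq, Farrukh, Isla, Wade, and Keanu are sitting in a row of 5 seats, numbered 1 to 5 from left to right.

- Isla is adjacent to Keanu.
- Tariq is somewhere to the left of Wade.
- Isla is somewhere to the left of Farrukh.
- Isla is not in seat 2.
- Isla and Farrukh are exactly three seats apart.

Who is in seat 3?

Tariq

With clues 1–3, Wade is ruled out for seat 3.
With clues 1–5, Farrukh, Isla, and Keanu are ruled out for seat 3.
So seat 3 is Tariq.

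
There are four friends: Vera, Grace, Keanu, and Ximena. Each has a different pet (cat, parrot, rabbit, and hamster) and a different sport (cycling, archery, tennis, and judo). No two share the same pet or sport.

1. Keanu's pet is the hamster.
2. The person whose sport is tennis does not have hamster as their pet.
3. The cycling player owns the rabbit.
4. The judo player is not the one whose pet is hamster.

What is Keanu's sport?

With clues 1–2, tennis is impossible for Keanu's sport.
With clues 1–3, cycling is impossible for Keanu's sport.
With clues 1–4, judo is impossible for Keanu's sport.
That leaves archery.

archery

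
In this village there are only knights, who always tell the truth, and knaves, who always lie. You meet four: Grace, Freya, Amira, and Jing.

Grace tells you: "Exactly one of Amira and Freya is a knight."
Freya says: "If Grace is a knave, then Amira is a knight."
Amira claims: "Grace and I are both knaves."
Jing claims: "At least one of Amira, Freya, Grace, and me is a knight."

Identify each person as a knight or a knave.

Grace: knight, Freya: knight, Amira: knave, Jing: knight

Consider Grace. Suppose Grace is a knave.
Then whichever role Amira has, Amira's statement has the wrong truth value — contradiction.
So Grace is a knight.
With that fixed, Freya's statement is true, so Freya is a knight.
With that fixed, Amira's statement is false, so Amira is a knave.
With that fixed, Jing's statement is true, so Jing is a knight.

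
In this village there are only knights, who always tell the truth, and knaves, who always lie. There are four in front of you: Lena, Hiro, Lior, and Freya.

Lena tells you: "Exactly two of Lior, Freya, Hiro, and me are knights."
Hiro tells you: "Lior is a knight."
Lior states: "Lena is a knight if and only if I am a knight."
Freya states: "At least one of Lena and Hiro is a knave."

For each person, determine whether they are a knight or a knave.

Consider Lena. Suppose Lena is a knave.
Then whichever role Lior has, Lior's statement has the wrong truth value — contradiction.
So Lena is a knight.
Consider Hiro. Suppose Hiro is a knight.
Then no assignment of the remaining roles makes every statement match its speaker's type — contradiction.
So Hiro is a knave.
With that fixed, Freya's statement is true, so Freya is a knight.
Consider Lior. Suppose Lior is a knight.
Then Lena's statement comes out false, contradicting Lena being a knight.
So Lior is a knave.

Lena: knight, Hiro: knave, Lior: knave, Freya: knight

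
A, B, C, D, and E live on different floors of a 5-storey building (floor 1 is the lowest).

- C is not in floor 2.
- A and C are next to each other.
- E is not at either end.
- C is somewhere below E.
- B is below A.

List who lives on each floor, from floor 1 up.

B, A, C, E, D

From clue 1: C is in {1,3,4,5}.
From clues 1–2: A is in {2,3,4,5}.
From clues 1–3: E is in {2,3,4}.
From clues 1–4: A → floor 2.
From clues 1–5: B → floor 1, C → floor 3, E → floor 4, D → floor 5.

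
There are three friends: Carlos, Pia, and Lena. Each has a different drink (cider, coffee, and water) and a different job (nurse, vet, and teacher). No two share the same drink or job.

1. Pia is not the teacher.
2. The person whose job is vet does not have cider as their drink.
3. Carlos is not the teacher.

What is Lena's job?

With clues 1–3, nurse and vet are impossible for Lena's job.
That leaves teacher.

teacher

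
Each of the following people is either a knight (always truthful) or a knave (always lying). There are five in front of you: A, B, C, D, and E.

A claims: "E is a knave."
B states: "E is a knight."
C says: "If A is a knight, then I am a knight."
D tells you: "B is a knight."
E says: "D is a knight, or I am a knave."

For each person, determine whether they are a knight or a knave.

A: knave, B: knight, C: knight, D: knight, E: knight

Consider A. Suppose A is a knight.
Then no assignment of the remaining roles makes every statement match its speaker's type — contradiction.
So A is a knave.
With that fixed, C's statement is true, so C is a knight.
Consider B. Suppose B is a knave.
Then no assignment of the remaining roles makes every statement match its speaker's type — contradiction.
So B is a knight.
With that fixed, D's statement is true, so D is a knight.
With that fixed, E's statement is true, so E is a knight.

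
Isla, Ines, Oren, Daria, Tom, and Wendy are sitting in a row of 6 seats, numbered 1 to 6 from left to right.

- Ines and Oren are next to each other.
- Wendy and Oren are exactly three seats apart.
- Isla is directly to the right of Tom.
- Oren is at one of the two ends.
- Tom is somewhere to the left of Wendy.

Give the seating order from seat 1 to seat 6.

From clues 1–3: Isla is in {2,3,4,5,6}.
From clues 1–4: Isla is in {2,6}.
From clues 1–5: Tom → seat 1, Isla → seat 2, Wendy → seat 3, Daria → seat 4, Ines → seat 5, Oren → seat 6.

Tom, Isla, Wendy, Daria, Ines, Oren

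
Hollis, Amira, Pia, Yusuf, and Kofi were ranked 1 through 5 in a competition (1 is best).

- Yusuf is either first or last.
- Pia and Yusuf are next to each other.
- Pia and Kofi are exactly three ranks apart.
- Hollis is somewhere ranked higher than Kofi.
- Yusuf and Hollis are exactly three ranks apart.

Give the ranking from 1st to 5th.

From clue 1: Yusuf is in {1,5}.
From clues 1–2: Pia is in {2,4}.
From clues 1–4: Yusuf → rank 1, Pia → rank 2, Kofi → rank 5.
From clues 1–5: Amira → rank 3, Hollis → rank 4.

Yusuf, Pia, Amira, Hollis, Kofi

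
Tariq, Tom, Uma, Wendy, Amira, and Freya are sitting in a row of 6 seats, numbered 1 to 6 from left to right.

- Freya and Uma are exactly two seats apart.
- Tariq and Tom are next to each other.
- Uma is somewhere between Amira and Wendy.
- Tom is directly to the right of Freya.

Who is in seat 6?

Tariq

With clues 1–3, Uma is ruled out for seat 6.
With clues 1–4, Amira, Freya, Tom, and Wendy are ruled out for seat 6.
So seat 6 is Tariq.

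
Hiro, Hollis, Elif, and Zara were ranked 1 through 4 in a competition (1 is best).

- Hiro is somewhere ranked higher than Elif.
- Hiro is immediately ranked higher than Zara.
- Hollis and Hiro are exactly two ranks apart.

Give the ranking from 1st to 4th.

Hiro, Zara, Hollis, Elif

From clue 1: Hiro is in {1,2,3}.
From clues 1–2: Hiro is in {1,2}.
From clues 1–3: Hiro → rank 1, Zara → rank 2, Hollis → rank 3, Elif → rank 4.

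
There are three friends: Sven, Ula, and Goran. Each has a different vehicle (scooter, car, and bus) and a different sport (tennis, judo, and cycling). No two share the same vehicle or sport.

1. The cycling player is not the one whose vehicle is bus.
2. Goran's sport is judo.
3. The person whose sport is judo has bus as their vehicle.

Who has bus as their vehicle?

With clues 1–3, Sven and Ula are impossible for the one with vehicle bus.
That leaves Goran.

Goran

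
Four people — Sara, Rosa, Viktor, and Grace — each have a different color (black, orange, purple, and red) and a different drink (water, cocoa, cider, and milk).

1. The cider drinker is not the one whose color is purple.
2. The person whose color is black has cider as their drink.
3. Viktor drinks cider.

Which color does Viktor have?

With clues 1–3, orange, purple, and red are impossible for Viktor's color.
That leaves black.

black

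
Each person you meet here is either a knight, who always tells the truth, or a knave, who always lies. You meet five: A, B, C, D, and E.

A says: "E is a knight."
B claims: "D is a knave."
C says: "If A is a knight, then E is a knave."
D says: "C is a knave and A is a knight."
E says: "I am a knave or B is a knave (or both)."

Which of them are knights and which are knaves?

Consider A. Suppose A is a knave.
Then no assignment of the remaining roles makes every statement match its speaker's type — contradiction.
So A is a knight.
Consider B. Suppose B is a knight.
Then whichever role E has, E's statement has the wrong truth value — contradiction.
So B is a knave.
With that fixed, E's statement is true, so E is a knight.
With that fixed, C's statement is false, so C is a knave.
With that fixed, D's statement is true, so D is a knight.

A: knight, B: knave, C: knave, D: knight, E: knight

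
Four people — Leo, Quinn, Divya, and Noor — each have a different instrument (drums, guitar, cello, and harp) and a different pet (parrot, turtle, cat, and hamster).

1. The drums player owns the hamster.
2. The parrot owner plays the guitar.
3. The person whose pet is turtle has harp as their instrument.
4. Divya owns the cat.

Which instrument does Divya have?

With clues 1–4, drums, guitar, and harp are impossible for Divya's instrument.
That leaves cello.

cello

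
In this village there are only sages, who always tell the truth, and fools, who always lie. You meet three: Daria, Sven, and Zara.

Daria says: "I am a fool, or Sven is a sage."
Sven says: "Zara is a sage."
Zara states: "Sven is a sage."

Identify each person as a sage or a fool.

Daria: sage, Sven: sage, Zara: sage

Consider Daria. Suppose Daria is a fool.
Then Daria's own statement would have to be false, but it can't be — contradiction.
So Daria is a sage.
Consider Sven. Suppose Sven is a fool.
Then Daria's statement comes out false, contradicting Daria being a sage.
So Sven is a sage.
With that fixed, Zara's statement is true, so Zara is a sage.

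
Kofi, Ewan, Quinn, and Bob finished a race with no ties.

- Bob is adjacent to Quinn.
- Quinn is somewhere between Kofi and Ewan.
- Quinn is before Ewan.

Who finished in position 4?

With clues 1–2, Bob and Quinn are ruled out for place 4.
With clues 1–3, Kofi is ruled out for place 4.
So place 4 is Ewan.

Ewan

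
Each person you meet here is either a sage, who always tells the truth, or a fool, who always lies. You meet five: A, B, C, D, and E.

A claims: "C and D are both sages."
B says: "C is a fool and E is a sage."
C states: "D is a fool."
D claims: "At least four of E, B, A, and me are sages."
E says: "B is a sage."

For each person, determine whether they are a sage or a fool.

Consider A. Suppose A is a sage.
Then no assignment of the remaining roles makes every statement match its speaker's type — contradiction.
So A is a fool.
With that fixed, D's statement is false, so D is a fool.
With that fixed, C's statement is true, so C is a sage.
With that fixed, B's statement is false, so B is a fool.
With that fixed, E's statement is false, so E is a fool.

A: fool, B: fool, C: sage, D: fool, E: fool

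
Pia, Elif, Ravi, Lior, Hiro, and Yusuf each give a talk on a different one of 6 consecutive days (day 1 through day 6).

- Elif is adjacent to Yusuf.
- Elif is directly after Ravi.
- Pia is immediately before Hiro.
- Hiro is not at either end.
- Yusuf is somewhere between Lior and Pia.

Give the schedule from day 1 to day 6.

From clues 1–2: Elif is in {2,3,4,5}.
From clues 1–3: Pia is in {1,2,4,5}.
From clues 1–4: Pia is in {1,2,4}.
From clues 1–5: Pia → day 1, Hiro → day 2, Ravi → day 3, Elif → day 4, Yusuf → day 5, Lior → day 6.

Pia, Hiro, Ravi, Elif, Yusuf, Lior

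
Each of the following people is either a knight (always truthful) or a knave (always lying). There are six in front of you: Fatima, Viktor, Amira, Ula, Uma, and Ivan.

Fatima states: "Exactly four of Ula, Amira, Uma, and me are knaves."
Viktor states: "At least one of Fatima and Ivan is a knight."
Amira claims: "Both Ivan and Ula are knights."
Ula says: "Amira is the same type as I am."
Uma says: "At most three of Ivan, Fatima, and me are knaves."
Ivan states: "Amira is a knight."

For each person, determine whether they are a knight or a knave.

Fatima: knave, Viktor: knight, Amira: knight, Ula: knight, Uma: knight, Ivan: knight

Regardless of anyone's role, Uma's statement is true, so Uma is a knight.
With that fixed, Fatima's statement is false, so Fatima is a knave.
Consider Viktor. Suppose Viktor is a knave.
Then no assignment of the remaining roles makes every statement match its speaker's type — contradiction.
So Viktor is a knight.
Consider Amira. Suppose Amira is a knave.
Then whichever role Ula has, Ula's statement has the wrong truth value — contradiction.
So Amira is a knight.
With that fixed, Ivan's statement is true, so Ivan is a knight.
Consider Ula. Suppose Ula is a knave.
Then Amira's statement comes out false, contradicting Amira being a knight.
So Ula is a knight.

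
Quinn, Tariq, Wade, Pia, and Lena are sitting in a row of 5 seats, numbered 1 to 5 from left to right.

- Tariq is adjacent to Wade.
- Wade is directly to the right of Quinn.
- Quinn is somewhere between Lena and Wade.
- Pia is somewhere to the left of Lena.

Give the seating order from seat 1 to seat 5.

From clues 1–2: Quinn is in {1,2,3}.
From clues 1–3: Quinn is in {2,3}.
From clues 1–4: Pia → seat 1, Lena → seat 2, Quinn → seat 3, Wade → seat 4, Tariq → seat 5.

Pia, Lena, Quinn, Wade, Tariq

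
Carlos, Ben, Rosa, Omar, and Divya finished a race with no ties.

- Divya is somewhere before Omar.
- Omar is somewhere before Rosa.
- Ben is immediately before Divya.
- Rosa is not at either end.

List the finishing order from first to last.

Ben, Divya, Omar, Rosa, Carlos

From clue 1: Omar is in {2,3,4,5}.
From clues 1–2: Rosa is in {3,4,5}.
From clues 1–3: Ben is in {1,2}.
From clues 1–4: Ben → place 1, Divya → place 2, Omar → place 3, Rosa → place 4, Carlos → place 5.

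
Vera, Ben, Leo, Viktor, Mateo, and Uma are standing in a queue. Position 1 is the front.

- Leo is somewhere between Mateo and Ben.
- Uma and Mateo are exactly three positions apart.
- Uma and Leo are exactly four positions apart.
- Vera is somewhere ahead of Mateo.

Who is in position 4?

With clues 1–3, Ben, Leo, and Uma are ruled out for position 4.
With clues 1–4, Vera and Viktor are ruled out for position 4.
So position 4 is Mateo.

Mateo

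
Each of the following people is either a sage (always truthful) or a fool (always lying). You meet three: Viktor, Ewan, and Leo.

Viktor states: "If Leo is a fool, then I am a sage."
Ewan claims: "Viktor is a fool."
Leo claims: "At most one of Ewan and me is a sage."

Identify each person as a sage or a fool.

Consider Viktor. Suppose Viktor is a fool.
Then no assignment of the remaining roles makes every statement match its speaker's type — contradiction.
So Viktor is a sage.
With that fixed, Ewan's statement is false, so Ewan is a fool.
With that fixed, Leo's statement is true, so Leo is a sage.

Viktor: sage, Ewan: fool, Leo: sage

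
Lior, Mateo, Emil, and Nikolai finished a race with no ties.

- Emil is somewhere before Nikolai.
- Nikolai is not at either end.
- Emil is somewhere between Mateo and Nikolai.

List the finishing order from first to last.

Mateo, Emil, Nikolai, Lior

From clue 1: Emil is in {1,2,3}.
From clues 1–2: Emil is in {1,2}.
From clues 1–3: Mateo → place 1, Emil → place 2, Nikolai → place 3, Lior → place 4.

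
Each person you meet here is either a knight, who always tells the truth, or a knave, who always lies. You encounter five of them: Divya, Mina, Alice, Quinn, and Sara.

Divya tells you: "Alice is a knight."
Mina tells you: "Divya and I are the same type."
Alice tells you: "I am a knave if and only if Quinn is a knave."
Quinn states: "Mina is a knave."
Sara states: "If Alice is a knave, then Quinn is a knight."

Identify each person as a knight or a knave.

Consider Divya. Suppose Divya is a knave.
Then whichever role Mina has, Mina's statement has the wrong truth value — contradiction.
So Divya is a knight.
Consider Mina. Suppose Mina is a knight.
Then no assignment of the remaining roles makes every statement match its speaker's type — contradiction.
So Mina is a knave.
With that fixed, Quinn's statement is true, so Quinn is a knight.
With that fixed, Sara's statement is true, so Sara is a knight.
Consider Alice. Suppose Alice is a knave.
Then Divya's statement comes out false, contradicting Divya being a knight.
So Alice is a knight.

Divya: knight, Mina: knave, Alice: knight, Quinn: knight, Sara: knight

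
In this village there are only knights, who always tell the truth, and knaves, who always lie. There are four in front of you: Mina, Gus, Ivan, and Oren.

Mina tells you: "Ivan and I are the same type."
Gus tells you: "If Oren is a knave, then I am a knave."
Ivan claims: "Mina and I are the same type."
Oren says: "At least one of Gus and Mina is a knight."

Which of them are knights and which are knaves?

Consider Mina. Suppose Mina is a knave.
Then whichever role Ivan has, Ivan's statement has the wrong truth value — contradiction.
So Mina is a knight.
With that fixed, Oren's statement is true, so Oren is a knight.
With that fixed, Gus's statement is true, so Gus is a knight.
Consider Ivan. Suppose Ivan is a knave.
Then Mina's statement comes out false, contradicting Mina being a knight.
So Ivan is a knight.

Mina: knight, Gus: knight, Ivan: knight, Oren: knight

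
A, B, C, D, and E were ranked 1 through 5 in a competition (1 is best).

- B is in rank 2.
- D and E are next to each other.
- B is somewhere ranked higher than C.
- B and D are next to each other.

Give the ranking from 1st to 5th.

From clue 1: B → rank 2.
From clues 1–2: A is in {1,3,5}.
From clues 1–3: A → rank 1.
From clues 1–4: D → rank 3, E → rank 4, C → rank 5.

A, B, D, E, C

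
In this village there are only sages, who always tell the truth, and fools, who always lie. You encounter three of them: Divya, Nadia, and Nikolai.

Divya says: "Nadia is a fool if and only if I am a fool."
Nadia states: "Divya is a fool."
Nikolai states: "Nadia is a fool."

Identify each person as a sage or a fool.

Consider Divya. Suppose Divya is a sage.
Then no assignment of the remaining roles makes every statement match its speaker's type — contradiction.
So Divya is a fool.
With that fixed, Nadia's statement is true, so Nadia is a sage.
With that fixed, Nikolai's statement is false, so Nikolai is a fool.

Divya: fool, Nadia: sage, Nikolai: fool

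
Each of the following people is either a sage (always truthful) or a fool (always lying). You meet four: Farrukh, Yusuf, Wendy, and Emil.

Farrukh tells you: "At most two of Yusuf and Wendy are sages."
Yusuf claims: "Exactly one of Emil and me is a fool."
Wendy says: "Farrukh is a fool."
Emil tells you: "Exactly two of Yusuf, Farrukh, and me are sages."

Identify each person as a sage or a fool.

Regardless of anyone's role, Farrukh's statement is true, so Farrukh is a sage.
With that fixed, Wendy's statement is false, so Wendy is a fool.
Consider Yusuf. Suppose Yusuf is a sage.
Then whichever role Emil has, Emil's statement has the wrong truth value — contradiction.
So Yusuf is a fool.
Consider Emil. Suppose Emil is a sage.
Then Yusuf's statement comes out true, contradicting Yusuf being a fool.
So Emil is a fool.

Farrukh: sage, Yusuf: fool, Wendy: fool, Emil: fool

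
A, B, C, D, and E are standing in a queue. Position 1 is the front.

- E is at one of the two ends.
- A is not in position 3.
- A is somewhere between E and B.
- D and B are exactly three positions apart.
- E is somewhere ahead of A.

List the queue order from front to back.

From clue 1: E is in {1,5}.
From clues 1–3: A is in {2,4}.
From clues 1–4: C → position 3.
From clues 1–5: E → position 1, D → position 2, A → position 4, B → position 5.

E, D, C, A, B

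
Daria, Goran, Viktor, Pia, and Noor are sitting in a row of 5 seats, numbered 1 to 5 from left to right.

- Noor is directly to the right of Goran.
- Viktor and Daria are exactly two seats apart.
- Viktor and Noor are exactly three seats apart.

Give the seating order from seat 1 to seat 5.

From clue 1: Goran is in {1,2,3,4}.
From clues 1–2: Goran is in {1,4}.
From clues 1–3: Goran → seat 1, Noor → seat 2, Daria → seat 3, Pia → seat 4, Viktor → seat 5.

Goran, Noor, Daria, Pia, Viktor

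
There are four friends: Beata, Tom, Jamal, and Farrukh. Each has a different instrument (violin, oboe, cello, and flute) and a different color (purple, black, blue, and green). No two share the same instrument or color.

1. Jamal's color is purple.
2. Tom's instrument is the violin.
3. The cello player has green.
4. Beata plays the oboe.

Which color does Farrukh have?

Clue 1 rules out purple for Farrukh's color.
With clues 1–4, black and blue are impossible for Farrukh's color.
That leaves green.

green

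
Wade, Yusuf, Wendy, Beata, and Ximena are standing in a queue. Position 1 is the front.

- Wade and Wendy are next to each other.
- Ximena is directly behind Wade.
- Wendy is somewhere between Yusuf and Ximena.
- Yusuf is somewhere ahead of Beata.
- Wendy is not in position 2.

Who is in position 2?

Beata

With clues 1–2, Ximena is ruled out for position 2.
With clues 1–3, Wade is ruled out for position 2.
With clues 1–4, Yusuf is ruled out for position 2.
With clues 1–5, Wendy is ruled out for position 2.
So position 2 is Beata.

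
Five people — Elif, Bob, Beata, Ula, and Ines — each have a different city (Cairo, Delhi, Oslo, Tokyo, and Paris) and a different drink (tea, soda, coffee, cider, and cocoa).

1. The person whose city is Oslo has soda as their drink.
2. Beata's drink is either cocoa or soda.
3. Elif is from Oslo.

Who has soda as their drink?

Elif

With clues 1–3, Beata, Bob, Ines, and Ula are impossible for the one with drink soda.
That leaves Elif.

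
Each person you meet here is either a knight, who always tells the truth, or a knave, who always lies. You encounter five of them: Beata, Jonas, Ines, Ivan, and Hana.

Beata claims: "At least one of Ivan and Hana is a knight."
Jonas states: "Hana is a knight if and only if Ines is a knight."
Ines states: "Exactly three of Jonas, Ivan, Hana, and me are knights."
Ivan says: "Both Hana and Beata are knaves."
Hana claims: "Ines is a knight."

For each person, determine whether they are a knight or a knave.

Beata: knight, Jonas: knight, Ines: knight, Ivan: knave, Hana: knight

Consider Beata. Suppose Beata is a knave.
Then no assignment of the remaining roles makes every statement match its speaker's type — contradiction.
So Beata is a knight.
With that fixed, Ivan's statement is false, so Ivan is a knave.
Consider Jonas. Suppose Jonas is a knave.
Then no assignment of the remaining roles makes every statement match its speaker's type — contradiction.
So Jonas is a knight.
Consider Ines. Suppose Ines is a knave.
Then no assignment of the remaining roles makes every statement match its speaker's type — contradiction.
So Ines is a knight.
With that fixed, Hana's statement is true, so Hana is a knight.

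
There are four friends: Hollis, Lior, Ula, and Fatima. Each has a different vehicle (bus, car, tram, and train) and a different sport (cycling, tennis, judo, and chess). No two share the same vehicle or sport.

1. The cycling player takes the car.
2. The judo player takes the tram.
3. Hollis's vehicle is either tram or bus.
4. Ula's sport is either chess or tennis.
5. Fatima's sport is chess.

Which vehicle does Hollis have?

tram

With clues 1–3, car and train are impossible for Hollis's vehicle.
With clues 1–5, bus is impossible for Hollis's vehicle.
That leaves tram.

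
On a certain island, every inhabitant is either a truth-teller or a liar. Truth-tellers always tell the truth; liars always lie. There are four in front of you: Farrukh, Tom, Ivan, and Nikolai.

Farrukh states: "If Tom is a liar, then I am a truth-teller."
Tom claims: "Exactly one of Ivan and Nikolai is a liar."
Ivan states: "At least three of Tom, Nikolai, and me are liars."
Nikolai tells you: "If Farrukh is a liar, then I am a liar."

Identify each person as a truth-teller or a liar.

Farrukh: truth-teller, Tom: truth-teller, Ivan: liar, Nikolai: truth-teller

Consider Farrukh. Suppose Farrukh is a liar.
Then whichever role Nikolai has, Nikolai's statement has the wrong truth value — contradiction.
So Farrukh is a truth-teller.
With that fixed, Nikolai's statement is true, so Nikolai is a truth-teller.
With that fixed, Ivan's statement is false, so Ivan is a liar.
With that fixed, Tom's statement is true, so Tom is a truth-teller.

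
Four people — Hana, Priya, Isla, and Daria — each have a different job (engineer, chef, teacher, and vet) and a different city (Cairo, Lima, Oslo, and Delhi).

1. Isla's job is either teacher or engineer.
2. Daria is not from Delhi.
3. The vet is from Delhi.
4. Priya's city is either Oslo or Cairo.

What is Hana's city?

Delhi

With clues 1–4, Cairo, Lima, and Oslo are impossible for Hana's city.
That leaves Delhi.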